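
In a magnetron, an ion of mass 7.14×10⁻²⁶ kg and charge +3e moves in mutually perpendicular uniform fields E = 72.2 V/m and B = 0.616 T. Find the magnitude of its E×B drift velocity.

The E×B drift speed is v_d = E/B.
v_d = 72.2/0.616 = 117 m/s.

v_d ≈ 117 m/s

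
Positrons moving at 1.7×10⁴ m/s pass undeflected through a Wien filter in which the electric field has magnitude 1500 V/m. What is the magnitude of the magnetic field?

B = 0.088 T

Balance of forces in the selector: qE = qvB ⇒ B = E/v.
B = 1500/1.7×10⁴ = 0.088 T.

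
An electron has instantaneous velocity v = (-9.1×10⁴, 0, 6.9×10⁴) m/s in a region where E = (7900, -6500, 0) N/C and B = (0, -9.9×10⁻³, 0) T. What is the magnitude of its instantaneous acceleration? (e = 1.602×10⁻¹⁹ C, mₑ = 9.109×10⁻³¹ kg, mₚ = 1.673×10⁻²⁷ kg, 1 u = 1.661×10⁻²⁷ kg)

v×B = (683, 0, 901) N/C.
E + v×B = (8580, -6500, 901) N/C.
F = q(E + v×B) = (−1.602×10⁻¹⁹ C)·(8580, -6500, 901) = (-1.38×10⁻¹⁵, 1.04×10⁻¹⁵, -1.44×10⁻¹⁶) N.
|a| = |F|/m = 1.731×10⁻¹⁵/9.109×10⁻³¹ ≈ 1.90×10¹⁵ m/s².

|a| ≈ 1.90×10¹⁵ m/s²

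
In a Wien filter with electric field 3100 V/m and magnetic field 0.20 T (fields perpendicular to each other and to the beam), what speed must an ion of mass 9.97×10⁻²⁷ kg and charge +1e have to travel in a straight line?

Straight-line motion ⇒ electric and magnetic forces cancel, so E = vB.
v = E/B = 3100/0.20 = 1.6×10⁴ m/s.

v = 1.6×10⁴ m/s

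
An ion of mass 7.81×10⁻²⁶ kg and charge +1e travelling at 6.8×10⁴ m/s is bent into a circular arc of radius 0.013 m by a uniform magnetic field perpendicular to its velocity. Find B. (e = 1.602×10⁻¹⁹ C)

B ≈ 2.6 T

From |q|vB = mv²/r, B = mv/(|q|r).
B = (7.81×10⁻²⁶)(6.8×10⁴)/((1.602×10⁻¹⁹)(0.013)) ≈ 2.6 T.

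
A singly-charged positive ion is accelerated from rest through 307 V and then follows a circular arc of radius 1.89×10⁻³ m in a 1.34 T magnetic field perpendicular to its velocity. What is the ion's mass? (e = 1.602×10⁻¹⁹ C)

m ≈ 1.67×10⁻²⁷ kg

Combine |q|V = ½mv² and r = mv/(|q|B): eliminate v to get m = qB²r²/(2V).
m = (1.602×10⁻¹⁹)(1.34)²(1.89×10⁻³)²/(2·307) ≈ 1.67×10⁻²⁷ kg.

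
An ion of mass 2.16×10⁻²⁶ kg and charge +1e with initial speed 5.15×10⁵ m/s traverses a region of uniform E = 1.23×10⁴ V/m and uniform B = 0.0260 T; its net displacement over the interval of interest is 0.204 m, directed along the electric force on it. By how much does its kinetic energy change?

ΔKE ≈ 4.02×10⁻¹⁶ J

The magnetic force is always ⟂ v and does no work; only the electric force changes KE.
ΔKE = F_E · d = |q|E d = (1.602×10⁻¹⁹)(1.23×10⁴)(0.204) ≈ 4.02×10⁻¹⁶ J.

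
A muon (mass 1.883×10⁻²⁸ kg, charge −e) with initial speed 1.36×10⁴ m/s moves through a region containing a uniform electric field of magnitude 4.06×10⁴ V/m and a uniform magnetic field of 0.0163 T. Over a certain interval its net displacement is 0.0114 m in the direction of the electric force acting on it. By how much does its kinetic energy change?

ΔKE ≈ 7.41×10⁻¹⁷ J

The magnetic force is always ⟂ v and does no work; only the electric force changes KE.
ΔKE = F_E · d = |q|E d = (1.602×10⁻¹⁹)(4.06×10⁴)(0.0114) ≈ 7.41×10⁻¹⁷ J.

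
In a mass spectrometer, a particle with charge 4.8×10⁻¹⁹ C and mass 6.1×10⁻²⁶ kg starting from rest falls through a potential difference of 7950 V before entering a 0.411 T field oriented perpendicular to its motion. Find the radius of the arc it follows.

r ≈ 0.109 m

Acceleration: |q|V = ½mv² ⇒ v = √(2|q|V/m) = √(2·4.8×10⁻¹⁹·7950/6.1×10⁻²⁶) ≈ 3.537×10⁵ m/s.
In the field: r = mv/(|q|B) = (6.1×10⁻²⁶)(3.537×10⁵)/((4.8×10⁻¹⁹)(0.411)) ≈ 0.109 m.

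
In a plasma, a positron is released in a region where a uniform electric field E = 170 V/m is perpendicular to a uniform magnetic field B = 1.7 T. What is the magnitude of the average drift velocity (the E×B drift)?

The E×B drift speed is v_d = E/B.
v_d = 170/1.7 = 100 m/s.

v_d ≈ 100 m/s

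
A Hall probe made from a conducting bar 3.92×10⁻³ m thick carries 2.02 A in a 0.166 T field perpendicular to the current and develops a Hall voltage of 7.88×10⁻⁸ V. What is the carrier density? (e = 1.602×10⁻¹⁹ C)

n ≈ 6.78×10²⁷ m⁻³

From V_H = IB/(n e t), n = IB/(V_H e t).
n = (2.02)(0.166)/((7.88×10⁻⁸)(1.602×10⁻¹⁹)(3.92×10⁻³)) ≈ 6.78×10²⁷ m⁻³.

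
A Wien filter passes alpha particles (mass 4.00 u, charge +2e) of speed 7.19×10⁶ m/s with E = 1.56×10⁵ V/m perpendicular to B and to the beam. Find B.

Balance of forces in the selector: qE = qvB ⇒ B = E/v.
B = 1.56×10⁵/7.19×10⁶ = 0.0217 T.

B = 0.0217 T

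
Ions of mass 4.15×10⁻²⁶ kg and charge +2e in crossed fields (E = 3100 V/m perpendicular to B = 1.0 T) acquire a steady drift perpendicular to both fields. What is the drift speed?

v_d ≈ 3100 m/s

The steady drift has the magnetic force balancing the electric force, so v_d = E/B.
v_d = 3100/1.0 = 3100 m/s.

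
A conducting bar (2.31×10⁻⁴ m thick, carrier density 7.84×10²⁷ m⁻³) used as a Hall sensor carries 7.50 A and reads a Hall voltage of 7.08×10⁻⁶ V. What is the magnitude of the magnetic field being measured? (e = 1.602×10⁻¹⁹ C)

B ≈ 0.274 T

From V_H = IB/(n e t), B = V_H n e t / I.
B = (7.08×10⁻⁶)(7.84×10²⁷)(1.602×10⁻¹⁹)(2.31×10⁻⁴)/7.50 ≈ 0.274 T.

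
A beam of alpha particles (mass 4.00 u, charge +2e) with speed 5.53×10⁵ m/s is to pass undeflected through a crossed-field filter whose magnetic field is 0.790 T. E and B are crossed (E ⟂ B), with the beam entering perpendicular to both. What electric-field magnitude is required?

E = 4.37×10⁵ V/m

For straight-line motion qE = qvB, so E = vB.
E = 5.53×10⁵ × 0.790 = 4.37×10⁵ V/m.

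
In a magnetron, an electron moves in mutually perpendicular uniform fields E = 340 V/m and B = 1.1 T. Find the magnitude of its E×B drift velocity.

The E×B drift speed is v_d = E/B.
v_d = 340/1.1 = 310 m/s.

v_d ≈ 310 m/s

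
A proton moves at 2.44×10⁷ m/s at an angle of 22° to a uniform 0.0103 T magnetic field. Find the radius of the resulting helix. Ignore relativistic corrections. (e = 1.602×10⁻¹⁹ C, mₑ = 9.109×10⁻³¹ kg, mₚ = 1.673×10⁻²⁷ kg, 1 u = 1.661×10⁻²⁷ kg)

v⊥ = v sinθ = 2.44×10⁷·sin22° ≈ 9.140×10⁶ m/s.
r = m v⊥/(|q|B) = (1.673×10⁻²⁷)(9.140×10⁶)/((1.602×10⁻¹⁹)(0.0103)) ≈ 9.27 m.

r ≈ 9.27 m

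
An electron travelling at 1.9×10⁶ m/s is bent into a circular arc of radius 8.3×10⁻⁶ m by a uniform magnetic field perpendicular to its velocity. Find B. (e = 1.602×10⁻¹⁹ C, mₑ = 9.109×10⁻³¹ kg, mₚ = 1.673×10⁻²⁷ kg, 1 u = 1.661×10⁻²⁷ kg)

B ≈ 1.3 T

From |q|vB = mv²/r, B = mv/(|q|r).
B = (9.109×10⁻³¹)(1.9×10⁶)/((1.602×10⁻¹⁹)(8.3×10⁻⁶)) ≈ 1.3 T.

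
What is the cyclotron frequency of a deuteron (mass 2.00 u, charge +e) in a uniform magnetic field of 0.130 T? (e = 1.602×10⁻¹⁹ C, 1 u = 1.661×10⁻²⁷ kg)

f = |q|B/(2πm).
f = (1.602×10⁻¹⁹)(0.130)/(2π·3.322×10⁻²⁷) ≈ 9.98×10⁵ Hz.

f ≈ 9.98×10⁵ Hz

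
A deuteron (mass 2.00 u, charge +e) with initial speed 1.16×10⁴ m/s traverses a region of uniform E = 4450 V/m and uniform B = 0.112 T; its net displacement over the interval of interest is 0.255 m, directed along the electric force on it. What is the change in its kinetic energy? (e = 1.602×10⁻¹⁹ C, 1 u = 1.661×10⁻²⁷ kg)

The magnetic force is always ⟂ v and does no work; only the electric force changes KE.
ΔKE = F_E · d = |q|E d = (1.602×10⁻¹⁹)(4450)(0.255) ≈ 1.82×10⁻¹⁶ J.

ΔKE ≈ 1.82×10⁻¹⁶ J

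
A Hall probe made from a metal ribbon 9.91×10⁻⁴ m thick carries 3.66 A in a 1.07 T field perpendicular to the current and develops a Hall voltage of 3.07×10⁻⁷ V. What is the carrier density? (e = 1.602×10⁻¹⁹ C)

From V_H = IB/(n e t), n = IB/(V_H e t).
n = (3.66)(1.07)/((3.07×10⁻⁷)(1.602×10⁻¹⁹)(9.91×10⁻⁴)) ≈ 8.04×10²⁸ m⁻³.

n ≈ 8.04×10²⁸ m⁻³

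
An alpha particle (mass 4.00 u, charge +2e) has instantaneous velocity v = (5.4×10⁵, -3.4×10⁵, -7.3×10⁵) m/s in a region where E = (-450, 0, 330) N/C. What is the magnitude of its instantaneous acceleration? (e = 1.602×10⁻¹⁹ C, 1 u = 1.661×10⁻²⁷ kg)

|a| ≈ 2.69×10¹⁰ m/s²

Only an electric field acts, so F = qE = (3.204×10⁻¹⁹ C)·(-450, 0, 330) = (-1.44×10⁻¹⁶, 0, 1.06×10⁻¹⁶) N.
|a| = |F|/m = 1.788×10⁻¹⁶/6.644×10⁻²⁷ ≈ 2.69×10¹⁰ m/s².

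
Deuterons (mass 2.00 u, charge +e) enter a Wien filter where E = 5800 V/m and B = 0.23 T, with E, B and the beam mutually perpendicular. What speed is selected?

Zero net Lorentz force requires |qE| = |q v×B|, i.e. E = vB.
v = E/B = 5800/0.23 = 2.5×10⁴ m/s.

v = 2.5×10⁴ m/s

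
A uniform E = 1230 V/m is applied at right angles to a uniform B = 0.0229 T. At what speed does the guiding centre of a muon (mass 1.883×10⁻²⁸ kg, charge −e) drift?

The steady drift has the magnetic force balancing the electric force, so v_d = E/B.
v_d = 1230/0.0229 = 5.37×10⁴ m/s.

v_d ≈ 5.37×10⁴ m/s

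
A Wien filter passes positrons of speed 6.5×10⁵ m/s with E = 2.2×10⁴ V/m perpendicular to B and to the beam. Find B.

B = 0.034 T

Balance of forces in the selector: qE = qvB ⇒ B = E/v.
B = 2.2×10⁴/6.5×10⁵ = 0.034 T.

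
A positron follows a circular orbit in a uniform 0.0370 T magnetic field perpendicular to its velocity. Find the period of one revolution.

The cyclotron period depends only on m, q, B: T = 2πm/(|q|B).
T = 2π(9.109×10⁻³¹)/((1.602×10⁻¹⁹)(0.0370)) ≈ 9.66×10⁻¹⁰ s.

T ≈ 9.66×10⁻¹⁰ s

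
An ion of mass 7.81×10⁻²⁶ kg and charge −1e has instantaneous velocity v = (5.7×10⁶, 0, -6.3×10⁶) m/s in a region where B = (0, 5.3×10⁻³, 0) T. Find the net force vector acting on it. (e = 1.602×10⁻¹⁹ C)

F ≈ (-5.35×10⁻¹⁵, 0, -4.84×10⁻¹⁵) N

v×B = (3.34×10⁴, 0, 3.02×10⁴) N/C.
F = q v×B = (−1.602×10⁻¹⁹ C)·(3.34×10⁴, 0, 3.02×10⁴) = (-5.35×10⁻¹⁵, 0, -4.84×10⁻¹⁵) N.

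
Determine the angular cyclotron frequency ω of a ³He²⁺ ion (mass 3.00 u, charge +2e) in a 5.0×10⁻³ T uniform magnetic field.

ω ≈ 3.2×10⁵ rad/s

ω = |q|B/m.
ω = (3.204×10⁻¹⁹)(5.0×10⁻³)/4.983×10⁻²⁷ ≈ 3.2×10⁵ rad/s.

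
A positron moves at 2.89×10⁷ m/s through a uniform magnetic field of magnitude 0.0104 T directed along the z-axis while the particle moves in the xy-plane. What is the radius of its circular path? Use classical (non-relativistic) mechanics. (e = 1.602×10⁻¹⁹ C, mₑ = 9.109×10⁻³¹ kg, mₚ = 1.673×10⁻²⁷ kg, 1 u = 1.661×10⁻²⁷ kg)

The magnetic force provides the centripetal force: |q|vB = mv²/r.
r = mv/(|q|B) = (9.109×10⁻³¹)(2.89×10⁷)/((1.602×10⁻¹⁹)(0.0104)) ≈ 0.0158 m.

r ≈ 0.0158 m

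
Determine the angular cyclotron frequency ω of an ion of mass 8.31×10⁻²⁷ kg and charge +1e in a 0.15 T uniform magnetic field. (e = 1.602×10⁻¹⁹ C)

ω = |q|B/m.
ω = (1.602×10⁻¹⁹)(0.15)/8.31×10⁻²⁷ ≈ 2.9×10⁶ rad/s.

ω ≈ 2.9×10⁶ rad/s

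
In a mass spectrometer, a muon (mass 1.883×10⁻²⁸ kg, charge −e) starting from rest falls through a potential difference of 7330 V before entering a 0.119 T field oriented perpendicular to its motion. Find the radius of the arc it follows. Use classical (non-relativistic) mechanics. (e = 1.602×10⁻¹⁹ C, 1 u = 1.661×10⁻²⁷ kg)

r ≈ 0.0349 m

Acceleration: |q|V = ½mv² ⇒ v = √(2|q|V/m) = √(2·1.602×10⁻¹⁹·7330/1.883×10⁻²⁸) ≈ 3.532×10⁶ m/s.
In the field: r = mv/(|q|B) = (1.883×10⁻²⁸)(3.532×10⁶)/((1.602×10⁻¹⁹)(0.119)) ≈ 0.0349 m.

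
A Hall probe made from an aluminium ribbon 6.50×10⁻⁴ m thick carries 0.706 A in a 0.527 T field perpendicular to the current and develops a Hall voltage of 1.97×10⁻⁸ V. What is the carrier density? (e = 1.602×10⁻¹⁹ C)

n ≈ 1.81×10²⁹ m⁻³

From V_H = IB/(n e t), n = IB/(V_H e t).
n = (0.706)(0.527)/((1.97×10⁻⁸)(1.602×10⁻¹⁹)(6.50×10⁻⁴)) ≈ 1.81×10²⁹ m⁻³.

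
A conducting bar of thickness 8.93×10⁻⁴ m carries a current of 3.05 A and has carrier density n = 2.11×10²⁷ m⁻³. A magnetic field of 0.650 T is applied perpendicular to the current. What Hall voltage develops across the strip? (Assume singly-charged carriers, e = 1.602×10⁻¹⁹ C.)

V_H ≈ 6.57×10⁻⁶ V

V_H = IB/(n e t).
V_H = (3.05)(0.650)/((2.11×10²⁷)(1.602×10⁻¹⁹)(8.93×10⁻⁴)) ≈ 6.57×10⁻⁶ V.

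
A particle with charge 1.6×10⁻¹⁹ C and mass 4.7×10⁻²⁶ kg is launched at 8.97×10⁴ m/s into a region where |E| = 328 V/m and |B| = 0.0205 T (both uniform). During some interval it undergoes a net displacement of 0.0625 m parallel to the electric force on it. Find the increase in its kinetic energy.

ΔKE ≈ 3.28×10⁻¹⁸ J

The magnetic force is always ⟂ v and does no work; only the electric force changes KE.
ΔKE = F_E · d = |q|E d = (1.6×10⁻¹⁹)(328)(0.0625) ≈ 3.28×10⁻¹⁸ J.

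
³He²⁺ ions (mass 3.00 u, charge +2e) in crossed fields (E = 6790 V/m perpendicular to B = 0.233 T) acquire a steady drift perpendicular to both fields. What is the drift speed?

In crossed fields the guiding centre drifts at v_d = |E×B|/B² = E/B, independent of charge and mass.
v_d = 6790/0.233 = 2.91×10⁴ m/s.

v_d ≈ 2.91×10⁴ m/s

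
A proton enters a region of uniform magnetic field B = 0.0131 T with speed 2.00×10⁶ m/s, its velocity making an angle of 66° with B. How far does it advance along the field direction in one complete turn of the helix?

v∥ = v cosθ = 2.00×10⁶·cos66° ≈ 8.135×10⁵ m/s.
T = 2πm/(|q|B) = 2π(1.673×10⁻²⁷)/((1.602×10⁻¹⁹)(0.0131)) ≈ 5.009×10⁻⁶ s.
pitch = v∥ T = (8.135×10⁵)(5.009×10⁻⁶) ≈ 4.07 m.

p ≈ 4.07 m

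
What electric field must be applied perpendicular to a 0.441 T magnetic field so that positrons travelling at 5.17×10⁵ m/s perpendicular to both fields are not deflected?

For straight-line motion qE = qvB, so E = vB.
E = 5.17×10⁵ × 0.441 = 2.28×10⁵ V/m.

E = 2.28×10⁵ V/m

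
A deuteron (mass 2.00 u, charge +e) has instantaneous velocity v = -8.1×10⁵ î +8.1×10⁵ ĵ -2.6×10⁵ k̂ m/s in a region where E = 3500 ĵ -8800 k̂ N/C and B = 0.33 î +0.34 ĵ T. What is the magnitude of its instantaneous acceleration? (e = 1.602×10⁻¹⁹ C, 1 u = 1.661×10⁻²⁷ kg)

v×B = (8.84×10⁴, -8.58×10⁴, -5.43×10⁵) N/C.
E + v×B = (8.84×10⁴, -8.23×10⁴, -5.52×10⁵) N/C.
F = q(E + v×B) = (1.602×10⁻¹⁹ C)·(8.84×10⁴, -8.23×10⁴, -5.52×10⁵) = (1.42×10⁻¹⁴, -1.32×10⁻¹⁴, -8.84×10⁻¹⁴) N.
|a| = |F|/m = 9.044×10⁻¹⁴/3.322×10⁻²⁷ ≈ 2.72×10¹³ m/s².

|a| ≈ 2.72×10¹³ m/s²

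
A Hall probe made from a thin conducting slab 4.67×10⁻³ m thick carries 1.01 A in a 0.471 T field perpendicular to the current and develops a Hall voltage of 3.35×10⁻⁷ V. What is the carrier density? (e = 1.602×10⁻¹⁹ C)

n ≈ 1.90×10²⁷ m⁻³

From V_H = IB/(n e t), n = IB/(V_H e t).
n = (1.01)(0.471)/((3.35×10⁻⁷)(1.602×10⁻¹⁹)(4.67×10⁻³)) ≈ 1.90×10²⁷ m⁻³.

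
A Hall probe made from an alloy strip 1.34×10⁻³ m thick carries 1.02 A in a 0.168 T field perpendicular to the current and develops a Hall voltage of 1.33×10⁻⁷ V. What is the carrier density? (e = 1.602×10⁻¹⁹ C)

n ≈ 6.00×10²⁷ m⁻³

From V_H = IB/(n e t), n = IB/(V_H e t).
n = (1.02)(0.168)/((1.33×10⁻⁷)(1.602×10⁻¹⁹)(1.34×10⁻³)) ≈ 6.00×10²⁷ m⁻³.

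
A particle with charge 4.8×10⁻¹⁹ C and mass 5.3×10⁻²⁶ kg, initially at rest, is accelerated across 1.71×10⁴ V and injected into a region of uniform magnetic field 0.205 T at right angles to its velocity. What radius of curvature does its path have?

Acceleration: |q|V = ½mv² ⇒ v = √(2|q|V/m) = √(2·4.8×10⁻¹⁹·1.71×10⁴/5.3×10⁻²⁶) ≈ 5.565×10⁵ m/s.
In the field: r = mv/(|q|B) = (5.3×10⁻²⁶)(5.565×10⁵)/((4.8×10⁻¹⁹)(0.205)) ≈ 0.300 m.

r ≈ 0.300 m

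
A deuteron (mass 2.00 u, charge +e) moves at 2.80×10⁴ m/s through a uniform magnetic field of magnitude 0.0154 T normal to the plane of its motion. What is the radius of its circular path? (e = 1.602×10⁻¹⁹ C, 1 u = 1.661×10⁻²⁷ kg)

r ≈ 0.0377 m

The magnetic force provides the centripetal force: |q|vB = mv²/r.
r = mv/(|q|B) = (3.322×10⁻²⁷)(2.80×10⁴)/((1.602×10⁻¹⁹)(0.0154)) ≈ 0.0377 m.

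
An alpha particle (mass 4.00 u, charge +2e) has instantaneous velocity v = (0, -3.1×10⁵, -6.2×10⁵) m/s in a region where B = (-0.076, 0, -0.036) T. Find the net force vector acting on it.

F ≈ (3.58×10⁻¹⁵, 1.51×10⁻¹⁴, -7.55×10⁻¹⁵) N

v×B = (1.12×10⁴, 4.71×10⁴, -2.36×10⁴) N/C.
F = q v×B = (3.204×10⁻¹⁹ C)·(1.12×10⁴, 4.71×10⁴, -2.36×10⁴) = (3.58×10⁻¹⁵, 1.51×10⁻¹⁴, -7.55×10⁻¹⁵) N.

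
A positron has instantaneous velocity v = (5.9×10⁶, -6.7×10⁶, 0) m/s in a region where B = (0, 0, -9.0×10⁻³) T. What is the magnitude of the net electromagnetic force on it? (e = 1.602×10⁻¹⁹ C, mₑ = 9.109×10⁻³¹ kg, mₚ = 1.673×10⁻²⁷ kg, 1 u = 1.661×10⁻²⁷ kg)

|F| ≈ 1.29×10⁻¹⁴ N

v×B = (6.03×10⁴, 5.31×10⁴, 0) N/C.
F = q v×B = (1.602×10⁻¹⁹ C)·(6.03×10⁴, 5.31×10⁴, 0) = (9.66×10⁻¹⁵, 8.51×10⁻¹⁵, 0) N.
|F| = 1.29×10⁻¹⁴ N.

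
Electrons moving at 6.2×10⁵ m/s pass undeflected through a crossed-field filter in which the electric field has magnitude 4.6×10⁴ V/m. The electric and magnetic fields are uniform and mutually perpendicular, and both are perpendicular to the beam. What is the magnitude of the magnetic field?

B = 0.074 T

Balance of forces in the selector: qE = qvB ⇒ B = E/v.
B = 4.6×10⁴/6.2×10⁵ = 0.074 T.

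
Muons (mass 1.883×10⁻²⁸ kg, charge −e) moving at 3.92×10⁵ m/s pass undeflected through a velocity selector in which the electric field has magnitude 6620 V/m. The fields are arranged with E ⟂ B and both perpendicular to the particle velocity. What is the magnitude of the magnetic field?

Balance of forces in the selector: qE = qvB ⇒ B = E/v.
B = 6620/3.92×10⁵ = 0.0169 T.

B = 0.0169 T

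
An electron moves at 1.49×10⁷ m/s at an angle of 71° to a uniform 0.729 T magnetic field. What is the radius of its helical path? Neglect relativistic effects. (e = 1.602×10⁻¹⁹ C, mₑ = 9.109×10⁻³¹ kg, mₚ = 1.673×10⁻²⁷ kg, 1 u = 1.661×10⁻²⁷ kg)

r ≈ 1.10×10⁻⁴ m

v⊥ = v sinθ = 1.49×10⁷·sin71° ≈ 1.409×10⁷ m/s.
r = m v⊥/(|q|B) = (9.109×10⁻³¹)(1.409×10⁷)/((1.602×10⁻¹⁹)(0.729)) ≈ 1.10×10⁻⁴ m.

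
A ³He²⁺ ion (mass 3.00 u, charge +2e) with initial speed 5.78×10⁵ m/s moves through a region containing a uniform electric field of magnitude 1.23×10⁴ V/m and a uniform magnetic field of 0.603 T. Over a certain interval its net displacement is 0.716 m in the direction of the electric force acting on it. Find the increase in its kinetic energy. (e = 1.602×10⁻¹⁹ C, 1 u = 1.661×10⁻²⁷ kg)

The magnetic force is always ⟂ v and does no work; only the electric force changes KE.
ΔKE = F_E · d = |q|E d = (3.204×10⁻¹⁹)(1.23×10⁴)(0.716) ≈ 2.82×10⁻¹⁵ J.

ΔKE ≈ 2.82×10⁻¹⁵ J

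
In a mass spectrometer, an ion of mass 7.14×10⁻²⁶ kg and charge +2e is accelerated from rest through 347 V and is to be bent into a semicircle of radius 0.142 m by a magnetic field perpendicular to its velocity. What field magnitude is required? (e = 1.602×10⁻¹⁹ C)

v = √(2|q|V/m) = √(2·3.204×10⁻¹⁹·347/7.14×10⁻²⁶) ≈ 5.581×10⁴ m/s.
B = mv/(|q|r) = (7.14×10⁻²⁶)(5.581×10⁴)/((3.204×10⁻¹⁹)(0.142)) ≈ 0.0876 T.

B ≈ 0.0876 T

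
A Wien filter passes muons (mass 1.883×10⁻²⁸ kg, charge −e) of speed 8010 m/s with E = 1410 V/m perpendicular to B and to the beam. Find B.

B = 0.176 T

Balance of forces in the selector: qE = qvB ⇒ B = E/v.
B = 1410/8010 = 0.176 T.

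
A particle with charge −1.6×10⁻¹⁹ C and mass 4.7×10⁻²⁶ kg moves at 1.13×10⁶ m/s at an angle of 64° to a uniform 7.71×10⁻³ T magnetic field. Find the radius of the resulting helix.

r ≈ 38.7 m

v⊥ = v sinθ = 1.13×10⁶·sin64° ≈ 1.016×10⁶ m/s.
r = m v⊥/(|q|B) = (4.7×10⁻²⁶)(1.016×10⁶)/((1.6×10⁻¹⁹)(7.71×10⁻³)) ≈ 38.7 m.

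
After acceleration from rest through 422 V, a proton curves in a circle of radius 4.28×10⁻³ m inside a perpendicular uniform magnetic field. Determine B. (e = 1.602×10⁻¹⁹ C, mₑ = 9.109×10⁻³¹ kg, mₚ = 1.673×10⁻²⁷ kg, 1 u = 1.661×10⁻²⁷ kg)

B ≈ 0.694 T

v = √(2|q|V/m) = √(2·1.602×10⁻¹⁹·422/1.673×10⁻²⁷) ≈ 2.843×10⁵ m/s.
B = mv/(|q|r) = (1.673×10⁻²⁷)(2.843×10⁵)/((1.602×10⁻¹⁹)(4.28×10⁻³)) ≈ 0.694 T.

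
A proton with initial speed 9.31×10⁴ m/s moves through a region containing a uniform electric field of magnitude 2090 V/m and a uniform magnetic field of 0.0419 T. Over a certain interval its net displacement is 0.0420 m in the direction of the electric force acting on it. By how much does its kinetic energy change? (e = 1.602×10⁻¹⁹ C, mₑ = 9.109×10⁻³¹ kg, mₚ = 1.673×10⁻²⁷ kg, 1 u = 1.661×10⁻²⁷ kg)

The magnetic force is always ⟂ v and does no work; only the electric force changes KE.
ΔKE = F_E · d = |q|E d = (1.602×10⁻¹⁹)(2090)(0.0420) ≈ 1.41×10⁻¹⁷ J.

ΔKE ≈ 1.41×10⁻¹⁷ J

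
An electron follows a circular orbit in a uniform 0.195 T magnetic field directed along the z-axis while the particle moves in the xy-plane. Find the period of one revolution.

T ≈ 1.83×10⁻¹⁰ s

The cyclotron period depends only on m, q, B: T = 2πm/(|q|B).
T = 2π(9.109×10⁻³¹)/((1.602×10⁻¹⁹)(0.195)) ≈ 1.83×10⁻¹⁰ s.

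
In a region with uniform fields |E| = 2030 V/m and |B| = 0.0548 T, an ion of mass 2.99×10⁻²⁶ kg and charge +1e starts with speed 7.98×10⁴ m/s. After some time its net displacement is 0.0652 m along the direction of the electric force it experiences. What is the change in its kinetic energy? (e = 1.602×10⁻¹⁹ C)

The magnetic force is always ⟂ v and does no work; only the electric force changes KE.
ΔKE = F_E · d = |q|E d = (1.602×10⁻¹⁹)(2030)(0.0652) ≈ 2.12×10⁻¹⁷ J.

ΔKE ≈ 2.12×10⁻¹⁷ J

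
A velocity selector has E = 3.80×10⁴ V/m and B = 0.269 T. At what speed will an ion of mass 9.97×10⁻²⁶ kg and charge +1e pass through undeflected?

Straight-line motion ⇒ electric and magnetic forces cancel, so E = vB.
v = E/B = 3.80×10⁴/0.269 = 1.41×10⁵ m/s.

v = 1.41×10⁵ m/s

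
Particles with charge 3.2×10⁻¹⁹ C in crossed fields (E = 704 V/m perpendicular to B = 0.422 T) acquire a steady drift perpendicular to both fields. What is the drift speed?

In crossed fields the guiding centre drifts at v_d = |E×B|/B² = E/B, independent of charge and mass.
v_d = 704/0.422 = 1670 m/s.

v_d ≈ 1670 m/s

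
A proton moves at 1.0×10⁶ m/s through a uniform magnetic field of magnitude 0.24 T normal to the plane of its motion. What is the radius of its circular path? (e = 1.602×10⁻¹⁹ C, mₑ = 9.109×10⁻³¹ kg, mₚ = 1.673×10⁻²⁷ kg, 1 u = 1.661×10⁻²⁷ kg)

The magnetic force provides the centripetal force: |q|vB = mv²/r.
r = mv/(|q|B) = (1.673×10⁻²⁷)(1.0×10⁶)/((1.602×10⁻¹⁹)(0.24)) ≈ 0.044 m.

r ≈ 0.044 m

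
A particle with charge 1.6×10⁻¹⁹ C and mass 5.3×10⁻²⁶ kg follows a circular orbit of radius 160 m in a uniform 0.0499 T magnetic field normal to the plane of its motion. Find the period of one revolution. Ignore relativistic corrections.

T ≈ 4.17×10⁻⁵ s

The cyclotron period depends only on m, q, B: T = 2πm/(|q|B).
T = 2π(5.3×10⁻²⁶)/((1.6×10⁻¹⁹)(0.0499)) ≈ 4.17×10⁻⁵ s.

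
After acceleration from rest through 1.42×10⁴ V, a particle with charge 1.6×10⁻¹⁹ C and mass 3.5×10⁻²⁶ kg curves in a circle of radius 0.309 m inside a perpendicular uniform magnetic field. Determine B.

B ≈ 0.255 T

v = √(2|q|V/m) = √(2·1.6×10⁻¹⁹·1.42×10⁴/3.5×10⁻²⁶) ≈ 3.603×10⁵ m/s.
B = mv/(|q|r) = (3.5×10⁻²⁶)(3.603×10⁵)/((1.6×10⁻¹⁹)(0.309)) ≈ 0.255 T.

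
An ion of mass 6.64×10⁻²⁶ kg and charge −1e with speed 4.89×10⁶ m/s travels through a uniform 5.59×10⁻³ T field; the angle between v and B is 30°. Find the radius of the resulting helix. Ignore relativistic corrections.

v⊥ = v sinθ = 4.89×10⁶·sin30° ≈ 2.445×10⁶ m/s.
r = m v⊥/(|q|B) = (6.64×10⁻²⁶)(2.445×10⁶)/((1.602×10⁻¹⁹)(5.59×10⁻³)) ≈ 181 m.

r ≈ 181 m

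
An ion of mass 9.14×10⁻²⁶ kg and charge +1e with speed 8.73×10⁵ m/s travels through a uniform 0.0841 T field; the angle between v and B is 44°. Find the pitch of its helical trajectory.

v∥ = v cosθ = 8.73×10⁵·cos44° ≈ 6.280×10⁵ m/s.
T = 2πm/(|q|B) = 2π(9.14×10⁻²⁶)/((1.602×10⁻¹⁹)(0.0841)) ≈ 4.263×10⁻⁵ s.
pitch = v∥ T = (6.280×10⁵)(4.263×10⁻⁵) ≈ 26.8 m.

p ≈ 26.8 m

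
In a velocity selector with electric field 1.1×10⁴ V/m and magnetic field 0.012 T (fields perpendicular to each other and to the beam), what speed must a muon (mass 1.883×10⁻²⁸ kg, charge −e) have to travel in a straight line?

v = 9.2×10⁵ m/s

Straight-line motion ⇒ electric and magnetic forces cancel, so E = vB.
v = E/B = 1.1×10⁴/0.012 = 9.2×10⁵ m/s.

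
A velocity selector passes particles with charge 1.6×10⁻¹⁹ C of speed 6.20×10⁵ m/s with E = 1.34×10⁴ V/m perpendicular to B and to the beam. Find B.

B = 0.0216 T

Balance of forces in the selector: qE = qvB ⇒ B = E/v.
B = 1.34×10⁴/6.20×10⁵ = 0.0216 T.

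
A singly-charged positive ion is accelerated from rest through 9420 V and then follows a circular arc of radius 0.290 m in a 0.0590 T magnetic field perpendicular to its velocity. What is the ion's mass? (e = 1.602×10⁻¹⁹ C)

Combine |q|V = ½mv² and r = mv/(|q|B): eliminate v to get m = qB²r²/(2V).
m = (1.602×10⁻¹⁹)(0.0590)²(0.290)²/(2·9420) ≈ 2.49×10⁻²⁷ kg.

m ≈ 2.49×10⁻²⁷ kg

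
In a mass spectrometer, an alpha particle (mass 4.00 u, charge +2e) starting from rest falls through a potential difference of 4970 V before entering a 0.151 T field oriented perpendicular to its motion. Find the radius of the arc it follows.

Acceleration: |q|V = ½mv² ⇒ v = √(2|q|V/m) = √(2·3.204×10⁻¹⁹·4970/6.644×10⁻²⁷) ≈ 6.923×10⁵ m/s.
In the field: r = mv/(|q|B) = (6.644×10⁻²⁷)(6.923×10⁵)/((3.204×10⁻¹⁹)(0.151)) ≈ 0.0951 m.

r ≈ 0.0951 m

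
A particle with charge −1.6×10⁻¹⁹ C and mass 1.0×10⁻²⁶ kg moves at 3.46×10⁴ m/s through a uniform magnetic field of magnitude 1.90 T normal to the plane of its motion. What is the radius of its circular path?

r ≈ 1.14×10⁻³ m

The magnetic force provides the centripetal force: |q|vB = mv²/r.
r = mv/(|q|B) = (1.0×10⁻²⁶)(3.46×10⁴)/((1.6×10⁻¹⁹)(1.90)) ≈ 1.14×10⁻³ m.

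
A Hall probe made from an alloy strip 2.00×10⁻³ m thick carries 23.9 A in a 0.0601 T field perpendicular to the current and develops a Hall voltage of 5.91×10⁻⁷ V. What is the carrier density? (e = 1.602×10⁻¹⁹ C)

n ≈ 7.59×10²⁷ m⁻³

From V_H = IB/(n e t), n = IB/(V_H e t).
n = (23.9)(0.0601)/((5.91×10⁻⁷)(1.602×10⁻¹⁹)(2.00×10⁻³)) ≈ 7.59×10²⁷ m⁻³.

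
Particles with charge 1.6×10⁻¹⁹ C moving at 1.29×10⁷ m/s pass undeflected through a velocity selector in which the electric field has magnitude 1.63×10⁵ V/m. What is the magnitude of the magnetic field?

Balance of forces in the selector: qE = qvB ⇒ B = E/v.
B = 1.63×10⁵/1.29×10⁷ = 0.0126 T.

B = 0.0126 T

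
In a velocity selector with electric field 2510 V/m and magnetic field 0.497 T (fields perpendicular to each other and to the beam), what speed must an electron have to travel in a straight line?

Zero net Lorentz force requires |qE| = |q v×B|, i.e. E = vB.
v = E/B = 2510/0.497 = 5050 m/s.

v = 5050 m/s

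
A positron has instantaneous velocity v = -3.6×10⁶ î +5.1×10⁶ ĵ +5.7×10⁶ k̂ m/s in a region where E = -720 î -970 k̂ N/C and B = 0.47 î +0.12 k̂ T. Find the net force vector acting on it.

v×B = (6.12×10⁵, 3.11×10⁶, -2.40×10⁶) N/C.
E + v×B = (6.11×10⁵, 3.11×10⁶, -2.40×10⁶) N/C.
F = q(E + v×B) = (1.602×10⁻¹⁹ C)·(6.11×10⁵, 3.11×10⁶, -2.40×10⁶) = (9.79×10⁻¹⁴, 4.98×10⁻¹³, -3.84×10⁻¹³) N.

F ≈ (9.79×10⁻¹⁴, 4.98×10⁻¹³, -3.84×10⁻¹³) N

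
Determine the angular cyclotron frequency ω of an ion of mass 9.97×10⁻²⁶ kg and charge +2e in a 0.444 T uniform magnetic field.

ω = |q|B/m.
ω = (3.204×10⁻¹⁹)(0.444)/9.97×10⁻²⁶ ≈ 1.43×10⁶ rad/s.

ω ≈ 1.43×10⁶ rad/s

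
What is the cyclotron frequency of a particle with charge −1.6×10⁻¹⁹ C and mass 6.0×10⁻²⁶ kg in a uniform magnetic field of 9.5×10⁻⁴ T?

f ≈ 400 Hz

f = |q|B/(2πm).
f = (1.6×10⁻¹⁹)(9.5×10⁻⁴)/(2π·6.0×10⁻²⁶) ≈ 400 Hz.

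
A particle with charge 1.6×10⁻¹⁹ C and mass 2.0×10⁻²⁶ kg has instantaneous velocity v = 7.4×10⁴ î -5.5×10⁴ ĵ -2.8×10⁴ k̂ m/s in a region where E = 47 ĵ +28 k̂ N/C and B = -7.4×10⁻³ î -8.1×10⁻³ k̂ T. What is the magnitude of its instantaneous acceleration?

v×B = (446, 807, -407) N/C.
E + v×B = (446, 854, -379) N/C.
F = q(E + v×B) = (1.6×10⁻¹⁹ C)·(446, 854, -379) = (7.13×10⁻¹⁷, 1.37×10⁻¹⁶, -6.06×10⁻¹⁷) N.
|a| = |F|/m = 1.656×10⁻¹⁶/2.0×10⁻²⁶ ≈ 8.28×10⁹ m/s².

|a| ≈ 8.28×10⁹ m/s²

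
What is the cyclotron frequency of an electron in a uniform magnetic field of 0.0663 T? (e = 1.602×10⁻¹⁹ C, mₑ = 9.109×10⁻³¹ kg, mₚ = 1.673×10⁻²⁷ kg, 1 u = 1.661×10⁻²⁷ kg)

f ≈ 1.86×10⁹ Hz

f = |q|B/(2πm).
f = (1.602×10⁻¹⁹)(0.0663)/(2π·9.109×10⁻³¹) ≈ 1.86×10⁹ Hz.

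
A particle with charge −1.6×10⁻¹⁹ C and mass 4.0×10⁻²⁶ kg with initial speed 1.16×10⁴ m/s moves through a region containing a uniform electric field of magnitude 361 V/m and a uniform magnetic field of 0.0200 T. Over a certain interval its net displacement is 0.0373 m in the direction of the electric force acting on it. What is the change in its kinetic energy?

ΔKE ≈ 2.15×10⁻¹⁸ J

The magnetic force is always ⟂ v and does no work; only the electric force changes KE.
ΔKE = F_E · d = |q|E d = (1.6×10⁻¹⁹)(361)(0.0373) ≈ 2.15×10⁻¹⁸ J.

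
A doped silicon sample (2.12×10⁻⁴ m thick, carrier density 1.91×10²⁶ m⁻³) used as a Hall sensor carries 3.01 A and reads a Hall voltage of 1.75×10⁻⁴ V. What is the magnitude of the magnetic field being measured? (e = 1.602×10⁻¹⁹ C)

From V_H = IB/(n e t), B = V_H n e t / I.
B = (1.75×10⁻⁴)(1.91×10²⁶)(1.602×10⁻¹⁹)(2.12×10⁻⁴)/3.01 ≈ 0.377 T.

B ≈ 0.377 T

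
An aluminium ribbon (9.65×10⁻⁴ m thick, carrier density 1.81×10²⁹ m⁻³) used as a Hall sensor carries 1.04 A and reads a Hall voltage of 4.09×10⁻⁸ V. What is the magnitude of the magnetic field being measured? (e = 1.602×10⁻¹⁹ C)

From V_H = IB/(n e t), B = V_H n e t / I.
B = (4.09×10⁻⁸)(1.81×10²⁹)(1.602×10⁻¹⁹)(9.65×10⁻⁴)/1.04 ≈ 1.10 T.

B ≈ 1.10 T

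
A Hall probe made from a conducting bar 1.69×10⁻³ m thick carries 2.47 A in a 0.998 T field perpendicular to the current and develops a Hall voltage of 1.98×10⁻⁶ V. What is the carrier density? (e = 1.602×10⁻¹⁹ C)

n ≈ 4.60×10²⁷ m⁻³

From V_H = IB/(n e t), n = IB/(V_H e t).
n = (2.47)(0.998)/((1.98×10⁻⁶)(1.602×10⁻¹⁹)(1.69×10⁻³)) ≈ 4.60×10²⁷ m⁻³.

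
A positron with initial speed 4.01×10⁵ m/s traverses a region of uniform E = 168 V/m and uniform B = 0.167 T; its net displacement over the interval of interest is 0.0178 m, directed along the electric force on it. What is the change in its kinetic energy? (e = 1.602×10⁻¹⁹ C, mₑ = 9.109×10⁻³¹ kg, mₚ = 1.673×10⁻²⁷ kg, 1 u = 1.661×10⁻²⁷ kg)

The magnetic force is always ⟂ v and does no work; only the electric force changes KE.
ΔKE = F_E · d = |q|E d = (1.602×10⁻¹⁹)(168)(0.0178) ≈ 4.79×10⁻¹⁹ J.

ΔKE ≈ 4.79×10⁻¹⁹ J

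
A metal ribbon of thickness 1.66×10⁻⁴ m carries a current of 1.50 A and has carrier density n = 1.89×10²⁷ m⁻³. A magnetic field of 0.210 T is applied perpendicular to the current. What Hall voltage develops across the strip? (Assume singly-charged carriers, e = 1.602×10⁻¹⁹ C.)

V_H ≈ 6.27×10⁻⁶ V

V_H = IB/(n e t).
V_H = (1.50)(0.210)/((1.89×10²⁷)(1.602×10⁻¹⁹)(1.66×10⁻⁴)) ≈ 6.27×10⁻⁶ V.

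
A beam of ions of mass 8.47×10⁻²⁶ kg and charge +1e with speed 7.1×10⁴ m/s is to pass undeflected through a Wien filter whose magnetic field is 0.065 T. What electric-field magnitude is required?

For straight-line motion qE = qvB, so E = vB.
E = 7.1×10⁴ × 0.065 = 4600 V/m.

E = 4600 V/m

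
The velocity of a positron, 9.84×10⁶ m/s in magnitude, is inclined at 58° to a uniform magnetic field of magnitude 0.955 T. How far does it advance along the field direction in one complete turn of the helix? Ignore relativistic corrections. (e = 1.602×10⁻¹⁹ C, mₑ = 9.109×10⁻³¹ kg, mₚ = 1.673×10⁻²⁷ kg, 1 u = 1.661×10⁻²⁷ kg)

v∥ = v cosθ = 9.84×10⁶·cos58° ≈ 5.214×10⁶ m/s.
T = 2πm/(|q|B) = 2π(9.109×10⁻³¹)/((1.602×10⁻¹⁹)(0.955)) ≈ 3.741×10⁻¹¹ s.
pitch = v∥ T = (5.214×10⁶)(3.741×10⁻¹¹) ≈ 1.95×10⁻⁴ m.

p ≈ 1.95×10⁻⁴ m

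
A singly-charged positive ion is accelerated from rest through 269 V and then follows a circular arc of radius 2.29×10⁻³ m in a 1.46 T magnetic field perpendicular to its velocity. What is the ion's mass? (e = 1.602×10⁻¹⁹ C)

m ≈ 3.33×10⁻²⁷ kg

Combine |q|V = ½mv² and r = mv/(|q|B): eliminate v to get m = qB²r²/(2V).
m = (1.602×10⁻¹⁹)(1.46)²(2.29×10⁻³)²/(2·269) ≈ 3.33×10⁻²⁷ kg.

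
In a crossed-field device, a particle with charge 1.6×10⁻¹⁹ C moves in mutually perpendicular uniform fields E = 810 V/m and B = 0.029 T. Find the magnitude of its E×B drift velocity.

The E×B drift speed is v_d = E/B.
v_d = 810/0.029 = 2.8×10⁴ m/s.

v_d ≈ 2.8×10⁴ m/s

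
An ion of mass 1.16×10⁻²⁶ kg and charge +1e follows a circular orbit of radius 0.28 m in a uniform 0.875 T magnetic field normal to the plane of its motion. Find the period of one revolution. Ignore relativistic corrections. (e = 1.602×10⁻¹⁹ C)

The cyclotron period depends only on m, q, B: T = 2πm/(|q|B).
T = 2π(1.16×10⁻²⁶)/((1.602×10⁻¹⁹)(0.875)) ≈ 5.20×10⁻⁷ s.

T ≈ 5.20×10⁻⁷ s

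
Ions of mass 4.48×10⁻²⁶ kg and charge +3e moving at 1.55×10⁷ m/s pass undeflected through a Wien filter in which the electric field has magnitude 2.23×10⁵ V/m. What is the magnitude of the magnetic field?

Balance of forces in the selector: qE = qvB ⇒ B = E/v.
B = 2.23×10⁵/1.55×10⁷ = 0.0144 T.

B = 0.0144 T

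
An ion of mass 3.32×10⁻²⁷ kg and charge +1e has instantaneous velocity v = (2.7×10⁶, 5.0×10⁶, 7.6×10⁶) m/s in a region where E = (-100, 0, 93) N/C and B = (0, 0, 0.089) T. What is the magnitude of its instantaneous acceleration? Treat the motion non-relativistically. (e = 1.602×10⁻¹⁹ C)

v×B = (4.45×10⁵, -2.40×10⁵, 0) N/C.
E + v×B = (4.45×10⁵, -2.40×10⁵, 93.0) N/C.
F = q(E + v×B) = (1.602×10⁻¹⁹ C)·(4.45×10⁵, -2.40×10⁵, 93.0) = (7.13×10⁻¹⁴, -3.85×10⁻¹⁴, 1.49×10⁻¹⁷) N.
|a| = |F|/m = 8.100×10⁻¹⁴/3.32×10⁻²⁷ ≈ 2.44×10¹³ m/s².

|a| ≈ 2.44×10¹³ m/s²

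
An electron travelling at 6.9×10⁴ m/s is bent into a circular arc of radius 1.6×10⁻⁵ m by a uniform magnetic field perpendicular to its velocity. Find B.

B ≈ 0.025 T

From |q|vB = mv²/r, B = mv/(|q|r).
B = (9.109×10⁻³¹)(6.9×10⁴)/((1.602×10⁻¹⁹)(1.6×10⁻⁵)) ≈ 0.025 T.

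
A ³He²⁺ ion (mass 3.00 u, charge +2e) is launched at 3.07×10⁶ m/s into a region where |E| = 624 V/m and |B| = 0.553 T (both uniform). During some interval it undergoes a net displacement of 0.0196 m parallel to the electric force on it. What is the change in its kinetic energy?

The magnetic force is always ⟂ v and does no work; only the electric force changes KE.
ΔKE = F_E · d = |q|E d = (3.204×10⁻¹⁹)(624)(0.0196) ≈ 3.92×10⁻¹⁸ J.

ΔKE ≈ 3.92×10⁻¹⁸ J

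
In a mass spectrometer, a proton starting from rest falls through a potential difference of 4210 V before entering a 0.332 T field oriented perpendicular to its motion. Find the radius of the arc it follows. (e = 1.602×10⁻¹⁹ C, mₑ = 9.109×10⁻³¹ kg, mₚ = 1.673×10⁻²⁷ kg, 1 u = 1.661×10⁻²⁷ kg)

r ≈ 0.0282 m

Acceleration: |q|V = ½mv² ⇒ v = √(2|q|V/m) = √(2·1.602×10⁻¹⁹·4210/1.673×10⁻²⁷) ≈ 8.979×10⁵ m/s.
In the field: r = mv/(|q|B) = (1.673×10⁻²⁷)(8.979×10⁵)/((1.602×10⁻¹⁹)(0.332)) ≈ 0.0282 m.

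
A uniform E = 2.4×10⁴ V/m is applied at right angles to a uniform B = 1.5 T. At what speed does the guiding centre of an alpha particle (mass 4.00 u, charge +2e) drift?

In crossed fields the guiding centre drifts at v_d = |E×B|/B² = E/B, independent of charge and mass.
v_d = 2.4×10⁴/1.5 = 1.6×10⁴ m/s.

v_d ≈ 1.6×10⁴ m/s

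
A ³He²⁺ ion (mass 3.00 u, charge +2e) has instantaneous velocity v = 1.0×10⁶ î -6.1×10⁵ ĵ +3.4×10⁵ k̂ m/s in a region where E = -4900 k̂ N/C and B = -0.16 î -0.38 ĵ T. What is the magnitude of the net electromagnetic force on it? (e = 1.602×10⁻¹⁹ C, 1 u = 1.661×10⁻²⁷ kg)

|F| ≈ 1.61×10⁻¹³ N

v×B = (1.29×10⁵, -5.44×10⁴, -4.78×10⁵) N/C.
E + v×B = (1.29×10⁵, -5.44×10⁴, -4.82×10⁵) N/C.
F = q(E + v×B) = (3.204×10⁻¹⁹ C)·(1.29×10⁵, -5.44×10⁴, -4.82×10⁵) = (4.14×10⁻¹⁴, -1.74×10⁻¹⁴, -1.55×10⁻¹³) N.
|F| = 1.61×10⁻¹³ N.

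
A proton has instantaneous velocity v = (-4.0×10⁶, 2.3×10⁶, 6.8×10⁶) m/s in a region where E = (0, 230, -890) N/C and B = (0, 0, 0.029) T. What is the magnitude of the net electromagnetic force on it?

v×B = (6.67×10⁴, 1.16×10⁵, 0) N/C.
E + v×B = (6.67×10⁴, 1.16×10⁵, -890) N/C.
F = q(E + v×B) = (1.602×10⁻¹⁹ C)·(6.67×10⁴, 1.16×10⁵, -890) = (1.07×10⁻¹⁴, 1.86×10⁻¹⁴, -1.43×10⁻¹⁶) N.
|F| = 2.15×10⁻¹⁴ N.

|F| ≈ 2.15×10⁻¹⁴ N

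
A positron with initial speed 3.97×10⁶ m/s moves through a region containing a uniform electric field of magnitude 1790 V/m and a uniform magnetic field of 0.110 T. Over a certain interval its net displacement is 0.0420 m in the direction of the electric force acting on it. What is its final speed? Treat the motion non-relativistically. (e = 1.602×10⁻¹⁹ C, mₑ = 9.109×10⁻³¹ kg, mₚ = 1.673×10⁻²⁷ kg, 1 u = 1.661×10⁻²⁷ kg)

v_f ≈ 6.50×10⁶ m/s

B does no work; ΔKE = |q|E d.
½mv_f² = ½mv₀² + |q|Ed = ½(9.109×10⁻³¹)(3.97×10⁶)² + (1.602×10⁻¹⁹)(1790)(0.0420) ≈ 7.178×10⁻¹⁸ J + 1.204×10⁻¹⁷ J ≈ 1.922×10⁻¹⁷ J.
v_f = √(2·1.922×10⁻¹⁷/9.109×10⁻³¹) ≈ 6.50×10⁶ m/s.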